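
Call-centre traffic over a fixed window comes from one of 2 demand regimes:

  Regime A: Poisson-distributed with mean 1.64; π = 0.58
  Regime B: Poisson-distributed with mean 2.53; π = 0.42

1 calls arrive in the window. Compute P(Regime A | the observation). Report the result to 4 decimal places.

0.6855

Apply Bayes' rule: the posterior for each component is proportional to its prior times its likelihood at x.
Evaluate each component's likelihood at the observed value:
  p_A = 0.318127
  p_B = 0.201537
Multiply by the mixture weights:
  π_A·p_A = 0.58 × 0.318127 = 0.184514
  π_B·p_B = 0.42 × 0.201537 = 0.0846457
Normaliser: 0.184514 + 0.0846457 = 0.269159
Responsibility of Regime A: 0.184514 / 0.269159 ≈ 0.6855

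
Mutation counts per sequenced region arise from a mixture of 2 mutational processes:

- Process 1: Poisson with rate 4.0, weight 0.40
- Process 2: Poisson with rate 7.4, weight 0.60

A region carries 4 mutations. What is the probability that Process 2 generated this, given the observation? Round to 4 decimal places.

0.3696

P(component k | x) = π_k·f_k(x) / marginal(x), where marginal(x) = Σ_j π_j·f_j(x).
Poisson probabilities:
  f_1 = 0.195367
  f_2 = 0.0763724
Prior × likelihood for each component:
  π_1·f_1 = 0.40 × 0.195367 = 0.0781467
  π_2·f_2 = 0.60 × 0.0763724 = 0.0458234
Marginal: 0.0781467 + 0.0458234 = 0.12397
P(Process 2 | data) = 0.0458234 / 0.12397 ≈ 0.3696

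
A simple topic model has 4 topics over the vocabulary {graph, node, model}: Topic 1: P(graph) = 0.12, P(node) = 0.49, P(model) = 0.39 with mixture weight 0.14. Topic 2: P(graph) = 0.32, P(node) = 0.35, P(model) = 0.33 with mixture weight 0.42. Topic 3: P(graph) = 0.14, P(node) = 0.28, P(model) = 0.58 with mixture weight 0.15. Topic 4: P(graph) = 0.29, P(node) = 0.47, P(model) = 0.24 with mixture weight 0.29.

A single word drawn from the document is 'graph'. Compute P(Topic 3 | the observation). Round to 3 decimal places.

0.082

The responsibility of component k is w_k f_k(x) divided by Σ_j w_j f_j(x).
Component likelihoods at x = 'graph':
  f_1 = P(graph | comp) = 0.12
  f_2 = P(graph | comp) = 0.32
  f_3 = P(graph | comp) = 0.14
  f_4 = P(graph | comp) = 0.29
Weight by the priors:
  w_1·f_1 = 0.14 × 0.12 = 0.0168
  w_2·f_2 = 0.42 × 0.32 = 0.1344
  w_3·f_3 = 0.15 × 0.14 = 0.021
  w_4·f_4 = 0.29 × 0.29 = 0.0841
Marginal: 0.0168 + 0.1344 + 0.021 + 0.0841 = 0.2563
P(Topic 3 | x) ≈ 0.082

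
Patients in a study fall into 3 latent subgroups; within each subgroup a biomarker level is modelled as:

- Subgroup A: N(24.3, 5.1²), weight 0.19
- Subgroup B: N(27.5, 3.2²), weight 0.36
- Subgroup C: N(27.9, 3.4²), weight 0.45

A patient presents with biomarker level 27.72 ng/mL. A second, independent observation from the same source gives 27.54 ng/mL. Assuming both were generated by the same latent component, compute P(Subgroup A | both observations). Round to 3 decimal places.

0.061

By Bayes' theorem, P(k | x) = π_k f_k(x) / Σ_j π_j f_j(x).
Since both observations come from the same component, the likelihood for component k is f_k(x₁)·f_k(x₂).
  f_A = [(1/(5.1·√(2π)))·exp(−(27.72−24.3)²/(2·5.1²)) = 0.078224·exp(-0.22484) = 0.0624728] × [0.0639292] = 0.00399384
  f_B = [(1/(3.2·√(2π)))·exp(−(27.72−27.5)²/(2·3.2²)) = 0.124669·exp(-0.00236) = 0.124375] × [0.12466] = 0.0155046
  f_C = [(1/(3.4·√(2π)))·exp(−(27.72−27.9)²/(2·3.4²)) = 0.117336·exp(-0.00140) = 0.117172] × [0.11668] = 0.0136716
Prior × likelihood for each component:
  π_A·f_A = 0.19 × 0.00399384 = 0.00075883
  π_B·f_B = 0.36 × 0.0155046 = 0.00558165
  π_C·f_C = 0.45 × 0.0136716 = 0.00615222
Sum: 0.00075883 + 0.00558165 + 0.00615222 = 0.0124927
Responsibility of Subgroup A: 0.00075883 / 0.0124927 ≈ 0.061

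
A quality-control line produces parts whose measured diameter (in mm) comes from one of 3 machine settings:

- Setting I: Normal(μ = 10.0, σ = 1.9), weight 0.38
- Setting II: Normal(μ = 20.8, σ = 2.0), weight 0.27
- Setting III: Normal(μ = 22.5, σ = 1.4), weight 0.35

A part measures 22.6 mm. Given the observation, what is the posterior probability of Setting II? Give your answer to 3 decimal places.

0.265

The responsibility of component k is P(Z=k) f_k(x) divided by Σ_j P(Z=j) f_j(x).
Evaluate each component's likelihood at the observed value:
  L_I = 5.92229e-11
  L_II = 0.133043
  L_III = 0.284233
Prior × likelihood for each component:
  P(Z=I)·L_I = 0.38 × 5.92229e-11 = 2.25047e-11
  P(Z=II)·L_II = 0.27 × 0.133043 = 0.0359215
  P(Z=III)·L_III = 0.35 × 0.284233 = 0.0994815
Denominator: 2.25047e-11 + 0.0359215 + 0.0994815 = 0.135403
P(Setting II | the observation) ≈ 0.265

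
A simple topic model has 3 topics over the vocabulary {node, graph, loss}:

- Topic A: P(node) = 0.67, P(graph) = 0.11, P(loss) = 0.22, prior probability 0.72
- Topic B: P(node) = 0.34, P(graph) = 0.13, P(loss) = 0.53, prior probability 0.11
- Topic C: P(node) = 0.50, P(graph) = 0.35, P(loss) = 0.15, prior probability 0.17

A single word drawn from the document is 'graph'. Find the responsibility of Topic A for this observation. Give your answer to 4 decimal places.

0.5176

P(component k | x) = π_k·f_k(x) / marginal(x), where marginal(x) = Σ_j π_j·f_j(x).
Component likelihoods at x = 'graph':
  L_A = P(graph | comp) = 0.11
  L_B = P(graph | comp) = 0.13
  L_C = P(graph | comp) = 0.35
Unnormalised posteriors:
  π_A·L_A = 0.72 × 0.11 = 0.0792
  π_B·L_B = 0.11 × 0.13 = 0.0143
  π_C·L_C = 0.17 × 0.35 = 0.0595
Denominator: 0.0792 + 0.0143 + 0.0595 = 0.153
Responsibility of Topic A: 0.0792 / 0.153 ≈ 0.5176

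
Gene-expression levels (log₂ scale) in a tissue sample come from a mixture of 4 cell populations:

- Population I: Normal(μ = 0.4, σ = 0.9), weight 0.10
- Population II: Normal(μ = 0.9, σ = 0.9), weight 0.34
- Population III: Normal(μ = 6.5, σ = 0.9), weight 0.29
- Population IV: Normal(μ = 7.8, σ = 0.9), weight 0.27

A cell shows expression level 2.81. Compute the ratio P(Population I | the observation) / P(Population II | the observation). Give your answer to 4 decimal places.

Since P(k|x) ∝ π_k f_k(x), the posterior odds are π_i f_i(x) / (π_j f_j(x)).
Evaluate each component's likelihood at the observed value:
  L_I = (1/(0.9·√(2π)))·exp(−(2.81−0.4)²/(2·0.9²)) = 0.443269·exp(-3.58525) = 0.0122918
  L_II = (1/(0.9·√(2π)))·exp(−(2.81−0.9)²/(2·0.9²)) = 0.443269·exp(-2.25191) = 0.0466309
  L_III = (1/(0.9·√(2π)))·exp(−(2.81−6.5)²/(2·0.9²)) = 0.443269·exp(-8.40500) = 9.91796e-05
  L_IV = (1/(0.9·√(2π)))·exp(−(2.81−7.8)²/(2·0.9²)) = 0.443269·exp(-15.37043) = 9.36211e-08
Odds = (0.10/0.34) × (0.0122918/0.0466309) = 0.294118 × 0.263597 ≈ 0.0775

0.0775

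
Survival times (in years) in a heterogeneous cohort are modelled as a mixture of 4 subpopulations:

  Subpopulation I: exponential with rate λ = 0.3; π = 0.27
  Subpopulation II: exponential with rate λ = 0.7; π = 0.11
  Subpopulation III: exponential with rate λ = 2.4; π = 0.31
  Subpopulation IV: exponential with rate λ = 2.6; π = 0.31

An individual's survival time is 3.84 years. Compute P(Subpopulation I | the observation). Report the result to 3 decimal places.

By Bayes' theorem, P(k | x) = w_k f_k(x) / Σ_j w_j f_j(x).
Exponential densities:
  p_I = 0.0948012
  p_II = 0.0476118
  p_III = 0.000238646
  p_IV = 0.000119944
Prior × likelihood for each component:
  w_I·p_I = 0.27 × 0.0948012 = 0.0255963
  w_II·p_II = 0.11 × 0.0476118 = 0.0052373
  w_III·p_III = 0.31 × 0.000238646 = 7.39801e-05
  w_IV·p_IV = 0.31 × 0.000119944 = 3.71825e-05
Sum: 0.0255963 + 0.0052373 + 7.39801e-05 + 3.71825e-05 = 0.0309448
So the posterior for Subpopulation I is 0.0255963 / 0.0309448 ≈ 0.827.

0.827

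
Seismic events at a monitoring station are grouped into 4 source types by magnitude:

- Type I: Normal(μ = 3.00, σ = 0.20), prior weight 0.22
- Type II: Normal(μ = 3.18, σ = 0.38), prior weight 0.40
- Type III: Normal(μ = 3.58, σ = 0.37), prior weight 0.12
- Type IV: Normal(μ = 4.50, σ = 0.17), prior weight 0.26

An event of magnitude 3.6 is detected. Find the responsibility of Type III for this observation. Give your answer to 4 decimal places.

0.3568

Posterior ∝ prior × likelihood, so P(k | x) ∝ π_k f_k(x); normalise over all components.
Component likelihoods at x = 3.6:
  f_I = 0.0221592
  f_II = 0.569978
  f_III = 1.07665
  f_IV = 1.92454e-06
Weight by the priors:
  π_I·f_I = 0.22 × 0.0221592 = 0.00487503
  π_II·f_II = 0.40 × 0.569978 = 0.227991
  π_III·f_III = 0.12 × 1.07665 = 0.129198
  π_IV·f_IV = 0.26 × 1.92454e-06 = 5.00381e-07
Marginal: 0.00487503 + 0.227991 + 0.129198 + 5.00381e-07 = 0.362064
Responsibility of Type III: 0.129198 / 0.362064 ≈ 0.3568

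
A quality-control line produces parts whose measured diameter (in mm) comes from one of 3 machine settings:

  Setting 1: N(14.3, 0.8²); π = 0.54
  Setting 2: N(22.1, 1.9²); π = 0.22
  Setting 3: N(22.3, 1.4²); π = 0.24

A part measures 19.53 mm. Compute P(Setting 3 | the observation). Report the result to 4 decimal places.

By Bayes' theorem, P(k | x) = π_k f_k(x) / Σ_j π_j f_j(x).
Evaluate each component's likelihood at the observed value:
  L_1 = (1/(0.8·√(2π)))·exp(−(19.53−14.3)²/(2·0.8²)) = 0.498678·exp(-21.36945) = 2.61327e-10
  L_2 = (1/(1.9·√(2π)))·exp(−(19.53−22.1)²/(2·1.9²)) = 0.209970·exp(-0.91481) = 0.0841126
  L_3 = (1/(1.4·√(2π)))·exp(−(19.53−22.3)²/(2·1.4²)) = 0.284959·exp(-1.95737) = 0.0402444
Unnormalised posteriors:
  π_1·L_1 = 0.54 × 2.61327e-10 = 1.41117e-10
  π_2·L_2 = 0.22 × 0.0841126 = 0.0185048
  π_3·L_3 = 0.24 × 0.0402444 = 0.00965867
Sum: 1.41117e-10 + 0.0185048 + 0.00965867 = 0.0281634
Responsibility of Setting 3: 0.00965867 / 0.0281634 ≈ 0.3430

0.3430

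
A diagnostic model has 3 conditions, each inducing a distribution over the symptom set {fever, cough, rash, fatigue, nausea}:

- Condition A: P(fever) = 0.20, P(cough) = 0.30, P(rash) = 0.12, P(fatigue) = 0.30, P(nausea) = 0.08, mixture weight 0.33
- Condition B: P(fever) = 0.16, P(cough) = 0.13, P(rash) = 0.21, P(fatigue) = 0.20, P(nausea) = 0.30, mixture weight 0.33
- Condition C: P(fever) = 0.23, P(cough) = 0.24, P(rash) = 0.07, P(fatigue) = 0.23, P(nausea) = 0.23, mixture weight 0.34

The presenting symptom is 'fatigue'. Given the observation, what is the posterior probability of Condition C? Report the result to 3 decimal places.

Apply Bayes' rule: the posterior for each component is proportional to its prior times its likelihood at x.
Categorical probabilities:
  L_A = 0.3
  L_B = 0.2
  L_C = 0.23
Unnormalised posteriors:
  P(Z=A)·L_A = 0.33 × 0.3 = 0.099
  P(Z=B)·L_B = 0.33 × 0.2 = 0.066
  P(Z=C)·L_C = 0.34 × 0.23 = 0.0782
Denominator: 0.099 + 0.066 + 0.0782 = 0.2432
So the posterior for Condition C is 0.0782 / 0.2432 ≈ 0.322.

0.322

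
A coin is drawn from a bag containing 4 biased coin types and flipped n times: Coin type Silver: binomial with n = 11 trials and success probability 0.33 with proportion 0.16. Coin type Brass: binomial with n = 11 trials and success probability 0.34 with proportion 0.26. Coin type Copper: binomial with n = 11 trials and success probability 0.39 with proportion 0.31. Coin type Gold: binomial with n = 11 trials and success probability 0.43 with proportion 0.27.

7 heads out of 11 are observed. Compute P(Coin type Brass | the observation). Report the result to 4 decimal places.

Apply Bayes' rule: the posterior for each component is proportional to its prior times its likelihood at x.
Component likelihoods at x = 7 heads out of 11:
  L_Silver = C(11,7)·0.33^7·0.67^4 = 330·0.000426184·0.201511 = 0.0283407
  L_Brass = C(11,7)·0.34^7·0.66^4 = 330·0.000525234·0.189747 = 0.0328884
  L_Copper = C(11,7)·0.39^7·0.61^4 = 330·0.00137231·0.138458 = 0.0627026
  L_Gold = C(11,7)·0.43^7·0.57^4 = 330·0.00271819·0.10556 = 0.0946875
Unnormalised posteriors:
  π_Silver·L_Silver = 0.16 × 0.0283407 = 0.00453451
  π_Brass·L_Brass = 0.26 × 0.0328884 = 0.00855097
  π_Copper·L_Copper = 0.31 × 0.0627026 = 0.0194378
  π_Gold·L_Gold = 0.27 × 0.0946875 = 0.0255656
Marginal: 0.00453451 + 0.00855097 + 0.0194378 + 0.0255656 = 0.0580889
Responsibility of Coin type Brass: 0.00855097 / 0.0580889 ≈ 0.1472

0.1472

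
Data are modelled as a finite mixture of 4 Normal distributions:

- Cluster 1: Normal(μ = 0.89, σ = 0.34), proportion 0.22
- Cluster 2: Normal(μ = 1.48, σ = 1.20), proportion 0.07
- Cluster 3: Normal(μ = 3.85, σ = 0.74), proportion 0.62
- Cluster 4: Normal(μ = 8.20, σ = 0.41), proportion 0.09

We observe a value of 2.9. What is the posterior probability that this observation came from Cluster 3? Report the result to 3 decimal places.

By Bayes' theorem, P(k | x) = w_k f_k(x) / Σ_j w_j f_j(x).
Normal densities:
  L_1 = 3.02246e-08
  L_2 = 0.165068
  L_3 = 0.236482
  L_4 = 5.0372e-37
Multiply by the mixture weights:
  w_1·L_1 = 0.22 × 3.02246e-08 = 6.64941e-09
  w_2·L_2 = 0.07 × 0.165068 = 0.0115547
  w_3·L_3 = 0.62 × 0.236482 = 0.146619
  w_4·L_4 = 0.09 × 5.0372e-37 = 4.53348e-38
Marginal: 6.64941e-09 + 0.0115547 + 0.146619 + 4.53348e-38 = 0.158173
P(Cluster 3 | data) = 0.146619 / 0.158173 ≈ 0.927

0.927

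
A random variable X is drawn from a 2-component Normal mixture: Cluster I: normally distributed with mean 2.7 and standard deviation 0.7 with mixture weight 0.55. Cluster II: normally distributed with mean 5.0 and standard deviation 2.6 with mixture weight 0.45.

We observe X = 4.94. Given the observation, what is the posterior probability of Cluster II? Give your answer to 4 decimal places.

Posterior ∝ prior × likelihood, so P(k | x) ∝ π_k f_k(x); normalise over all components.
Normal densities:
  L_I = 0.00340584
  L_II = 0.153398
Unnormalised posteriors:
  π_I·L_I = 0.55 × 0.00340584 = 0.00187321
  π_II·L_II = 0.45 × 0.153398 = 0.0690293
Marginal: 0.00187321 + 0.0690293 = 0.0709025
So the posterior for Cluster II is 0.0690293 / 0.0709025 ≈ 0.9736.

0.9736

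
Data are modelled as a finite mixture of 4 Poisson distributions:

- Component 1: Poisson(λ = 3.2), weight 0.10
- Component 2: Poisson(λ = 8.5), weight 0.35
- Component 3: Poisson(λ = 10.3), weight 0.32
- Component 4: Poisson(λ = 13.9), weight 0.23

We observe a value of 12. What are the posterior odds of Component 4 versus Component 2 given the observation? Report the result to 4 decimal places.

1.0855

Only the two components matter; the odds are (π_i f_i(x)) / (π_j f_j(x)).
Poisson probabilities:
  f_1 = 9.81116e-05
  f_2 = 0.0604209
  f_3 = 0.10011
  f_4 = 0.0998039
Posterior odds = (π_4·f_4) / (π_2·f_2) = (0.23·0.0998039) / (0.35·0.0604209) = 0.0229549 / 0.0211473 ≈ 1.0855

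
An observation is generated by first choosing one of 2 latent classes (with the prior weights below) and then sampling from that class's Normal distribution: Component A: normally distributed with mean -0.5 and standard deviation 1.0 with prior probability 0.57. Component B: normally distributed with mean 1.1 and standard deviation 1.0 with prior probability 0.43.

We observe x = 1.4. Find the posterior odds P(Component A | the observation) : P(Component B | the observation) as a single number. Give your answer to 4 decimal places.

0.2281

Only the two components matter; the odds are (π_i f_i(x)) / (π_j f_j(x)).
Evaluate each component's likelihood at the observed value:
  L_A = (1/(1.0·√(2π)))·exp(−(1.4−-0.5)²/(2·1.0²)) = 0.398942·exp(-1.80500) = 0.0656158
  L_B = (1/(1.0·√(2π)))·exp(−(1.4−1.1)²/(2·1.0²)) = 0.398942·exp(-0.04500) = 0.381388
0.037401 / 0.163997 ≈ 0.2281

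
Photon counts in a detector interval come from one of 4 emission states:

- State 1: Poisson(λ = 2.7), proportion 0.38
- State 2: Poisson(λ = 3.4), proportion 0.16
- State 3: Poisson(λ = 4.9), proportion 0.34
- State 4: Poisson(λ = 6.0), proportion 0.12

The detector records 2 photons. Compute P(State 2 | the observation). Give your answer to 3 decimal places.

0.193

The responsibility of component k is w_k f_k(x) divided by Σ_j w_j f_j(x).
Poisson probabilities:
  f_1 = 0.244964
  f_2 = 0.192898
  f_3 = 0.0893962
  f_4 = 0.0446175
Unnormalised posteriors:
  w_1·f_1 = 0.38 × 0.244964 = 0.0930864
  w_2·f_2 = 0.16 × 0.192898 = 0.0308636
  w_3·f_3 = 0.34 × 0.0893962 = 0.0303947
  w_4·f_4 = 0.12 × 0.0446175 = 0.0053541
Normaliser: 0.0930864 + 0.0308636 + 0.0303947 + 0.0053541 = 0.159699
P(State 2 | data) ≈ 0.193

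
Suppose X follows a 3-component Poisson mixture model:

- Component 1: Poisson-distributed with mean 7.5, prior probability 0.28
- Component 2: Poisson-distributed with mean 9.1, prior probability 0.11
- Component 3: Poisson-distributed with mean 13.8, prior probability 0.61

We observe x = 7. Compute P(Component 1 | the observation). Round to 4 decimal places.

Apply Bayes' rule: the posterior for each component is proportional to its prior times its likelihood at x.
Poisson probabilities:
  p_1 = e^(−7.5)·7.5^7/7! = 0.146484
  p_2 = e^(−9.1)·9.1^7/7! = 0.114493
  p_3 = e^(−13.8)·13.8^7/7! = 0.019207
Unnormalised posteriors:
  π_1·p_1 = 0.28 × 0.146484 = 0.0410155
  π_2·p_2 = 0.11 × 0.114493 = 0.0125942
  π_3·p_3 = 0.61 × 0.019207 = 0.0117163
Denominator: 0.0410155 + 0.0125942 + 0.0117163 = 0.065326
So the posterior for Component 1 is 0.0410155 / 0.065326 ≈ 0.6279.

0.6279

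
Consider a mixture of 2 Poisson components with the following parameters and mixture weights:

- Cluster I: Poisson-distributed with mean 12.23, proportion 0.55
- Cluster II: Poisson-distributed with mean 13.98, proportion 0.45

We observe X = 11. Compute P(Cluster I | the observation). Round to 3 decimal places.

The responsibility of component k is π_k f_k(x) divided by Σ_j π_j f_j(x).
Component likelihoods at x = 11:
  L_I = e^(−12.23)·12.23^11/11! = 0.111973
  L_II = e^(−13.98)·13.98^11/11! = 0.0847201
Multiply by the mixture weights:
  π_I·L_I = 0.55 × 0.111973 = 0.0615852
  π_II·L_II = 0.45 × 0.0847201 = 0.038124
Sum: 0.0615852 + 0.038124 = 0.0997093
P(Cluster I | the observation) = 0.0615852 / 0.0997093 ≈ 0.618

0.618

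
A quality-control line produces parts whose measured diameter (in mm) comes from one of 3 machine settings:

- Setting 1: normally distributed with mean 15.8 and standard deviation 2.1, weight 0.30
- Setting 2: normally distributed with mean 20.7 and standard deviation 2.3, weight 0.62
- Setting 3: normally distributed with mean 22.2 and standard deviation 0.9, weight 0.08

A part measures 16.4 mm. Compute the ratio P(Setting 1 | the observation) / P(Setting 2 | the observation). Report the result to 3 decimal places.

Only the two components matter; the odds are (π_i f_i(x)) / (π_j f_j(x)).
Evaluate each component's likelihood at the observed value:
  p_1 = (1/(2.1·√(2π)))·exp(−(16.4−15.8)²/(2·2.1²)) = 0.189973·exp(-0.04082) = 0.182375
  p_2 = (1/(2.3·√(2π)))·exp(−(16.4−20.7)²/(2·2.3²)) = 0.173453·exp(-1.74764) = 0.0302129
  p_3 = (1/(0.9·√(2π)))·exp(−(16.4−22.2)²/(2·0.9²)) = 0.443269·exp(-20.76543) = 4.24967e-10
0.0547124 / 0.018732 ≈ 2.921

2.921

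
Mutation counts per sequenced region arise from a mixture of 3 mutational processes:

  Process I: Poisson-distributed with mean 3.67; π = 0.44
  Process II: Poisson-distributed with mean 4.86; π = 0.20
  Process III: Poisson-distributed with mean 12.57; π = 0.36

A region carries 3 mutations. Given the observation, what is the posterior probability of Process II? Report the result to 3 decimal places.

0.242

The responsibility of component k is P(Z=k) f_k(x) divided by Σ_j P(Z=j) f_j(x).
Component likelihoods at x = 3 mutations:
  L_I = 0.209887
  L_II = 0.148281
  L_III = 0.0011502
Prior × likelihood for each component:
  P(Z=I)·L_I = 0.44 × 0.209887 = 0.0923504
  P(Z=II)·L_II = 0.20 × 0.148281 = 0.0296563
  P(Z=III)·L_III = 0.36 × 0.0011502 = 0.000414072
Normaliser: 0.0923504 + 0.0296563 + 0.000414072 = 0.122421
P(Process II | 3 mutations) = 0.0296563 / 0.122421 ≈ 0.242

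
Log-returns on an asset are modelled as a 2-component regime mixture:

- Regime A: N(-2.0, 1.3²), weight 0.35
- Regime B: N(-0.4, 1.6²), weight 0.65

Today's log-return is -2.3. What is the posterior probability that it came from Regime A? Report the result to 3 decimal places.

0.566

P(component k | x) = P(Z=k)·f_k(x) / marginal(x), where marginal(x) = Σ_j P(Z=j)·f_j(x).
Normal densities:
  f_A = (1/(1.3·√(2π)))·exp(−(-2.3−-2.0)²/(2·1.3²)) = 0.306879·exp(-0.02663) = 0.298815
  f_B = (1/(1.6·√(2π)))·exp(−(-2.3−-0.4)²/(2·1.6²)) = 0.249339·exp(-0.70508) = 0.123191
Multiply by the mixture weights:
  P(Z=A)·f_A = 0.35 × 0.298815 = 0.104585
  P(Z=B)·f_B = 0.65 × 0.123191 = 0.0800741
Marginal: 0.104585 + 0.0800741 = 0.184659
P(Regime A | data) = 0.104585 / 0.184659 ≈ 0.566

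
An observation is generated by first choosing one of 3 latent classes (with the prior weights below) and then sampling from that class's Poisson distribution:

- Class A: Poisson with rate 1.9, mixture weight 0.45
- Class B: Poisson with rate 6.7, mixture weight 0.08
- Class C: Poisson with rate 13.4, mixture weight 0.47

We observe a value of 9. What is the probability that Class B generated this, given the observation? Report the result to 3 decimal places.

Apply Bayes' rule: the posterior for each component is proportional to its prior times its likelihood at x.
Poisson probabilities:
  p_A = e^(−1.9)·1.9^9/9! = 0.000133003
  p_B = e^(−6.7)·6.7^9/9! = 0.0922863
  p_C = e^(−13.4)·13.4^9/9! = 0.0581613
Prior × likelihood for each component:
  π_A·p_A = 0.45 × 0.000133003 = 5.98511e-05
  π_B·p_B = 0.08 × 0.0922863 = 0.0073829
  π_C·p_C = 0.47 × 0.0581613 = 0.0273358
Marginal: 5.98511e-05 + 0.0073829 + 0.0273358 = 0.0347786
So the posterior for Class B is 0.0073829 / 0.0347786 ≈ 0.212.

0.212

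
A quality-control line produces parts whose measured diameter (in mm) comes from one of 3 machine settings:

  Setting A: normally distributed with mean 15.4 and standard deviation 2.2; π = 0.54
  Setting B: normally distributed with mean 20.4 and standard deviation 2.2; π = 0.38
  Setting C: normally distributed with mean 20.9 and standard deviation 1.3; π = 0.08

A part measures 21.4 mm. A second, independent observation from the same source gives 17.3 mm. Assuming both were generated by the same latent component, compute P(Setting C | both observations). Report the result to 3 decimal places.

The responsibility of component k is π_k f_k(x) divided by Σ_j π_j f_j(x).
Since both observations come from the same component, the likelihood for component k is f_k(x₁)·f_k(x₂).
  f_A = [0.00439889] × [0.124889] = 0.000549372
  f_B = [0.163539] × [0.0671945] = 0.0109889
  f_C = [0.285] × [0.0066335] = 0.00189055
Unnormalised posteriors:
  π_A·f_A = 0.54 × 0.000549372 = 0.000296661
  π_B·f_B = 0.38 × 0.0109889 = 0.0041758
  π_C·f_C = 0.08 × 0.00189055 = 0.000151244
Marginal: 0.000296661 + 0.0041758 + 0.000151244 = 0.0046237
P(Setting C | x) = 0.000151244 / 0.0046237 ≈ 0.033

0.033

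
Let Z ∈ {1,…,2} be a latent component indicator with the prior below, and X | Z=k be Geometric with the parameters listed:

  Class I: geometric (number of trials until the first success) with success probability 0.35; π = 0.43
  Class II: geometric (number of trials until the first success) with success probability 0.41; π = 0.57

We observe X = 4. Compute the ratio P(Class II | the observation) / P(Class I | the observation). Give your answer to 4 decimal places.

Only the two components matter; the odds are (π_i f_i(x)) / (π_j f_j(x)).
Component likelihoods at x = 4:
  f_I = 0.35·(1−0.35)^3 = 0.35·0.274625 = 0.0961188
  f_II = 0.41·(1−0.41)^3 = 0.41·0.205379 = 0.0842054
Posterior odds = (π_II·f_II) / (π_I·f_I) = (0.57·0.0842054) / (0.43·0.0961188) = 0.0479971 / 0.0413311 ≈ 1.1613

1.1613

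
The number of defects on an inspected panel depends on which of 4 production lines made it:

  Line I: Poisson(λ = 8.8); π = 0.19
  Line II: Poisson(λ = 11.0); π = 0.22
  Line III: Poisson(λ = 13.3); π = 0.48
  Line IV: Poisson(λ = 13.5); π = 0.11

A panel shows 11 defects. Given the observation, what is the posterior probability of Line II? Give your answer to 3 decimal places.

0.261

P(component k | x) = P(Z=k)·f_k(x) / marginal(x), where marginal(x) = Σ_j P(Z=j)·f_j(x).
Component likelihoods at x = 11 defects:
  L_I = 0.092547
  L_II = 0.119378
  L_III = 0.0966264
  L_IV = 0.0932267
Multiply by the mixture weights:
  P(Z=I)·L_I = 0.19 × 0.092547 = 0.0175839
  P(Z=II)·L_II = 0.22 × 0.119378 = 0.0262632
  P(Z=III)·L_III = 0.48 × 0.0966264 = 0.0463807
  P(Z=IV)·L_IV = 0.11 × 0.0932267 = 0.0102549
Evidence: 0.0175839 + 0.0262632 + 0.0463807 + 0.0102549 = 0.100483
P(Line II | 11 defects) ≈ 0.261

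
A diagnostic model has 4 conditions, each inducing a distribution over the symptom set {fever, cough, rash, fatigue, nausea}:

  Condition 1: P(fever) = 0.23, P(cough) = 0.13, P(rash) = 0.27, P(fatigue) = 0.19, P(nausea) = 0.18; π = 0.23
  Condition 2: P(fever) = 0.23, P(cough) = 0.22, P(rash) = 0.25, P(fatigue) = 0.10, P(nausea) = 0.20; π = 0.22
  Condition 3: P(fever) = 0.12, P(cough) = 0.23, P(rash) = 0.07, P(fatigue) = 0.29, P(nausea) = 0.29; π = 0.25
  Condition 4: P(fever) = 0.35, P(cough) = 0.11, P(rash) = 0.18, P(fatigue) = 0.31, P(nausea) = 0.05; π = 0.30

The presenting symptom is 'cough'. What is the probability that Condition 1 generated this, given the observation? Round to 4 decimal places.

0.1771

Posterior ∝ prior × likelihood, so P(k | x) ∝ π_k f_k(x); normalise over all components.
Categorical probabilities:
  f_1 = P(cough | comp) = 0.13
  f_2 = P(cough | comp) = 0.22
  f_3 = P(cough | comp) = 0.23
  f_4 = P(cough | comp) = 0.11
Unnormalised posteriors:
  π_1·f_1 = 0.23 × 0.13 = 0.0299
  π_2·f_2 = 0.22 × 0.22 = 0.0484
  π_3·f_3 = 0.25 × 0.23 = 0.0575
  π_4·f_4 = 0.30 × 0.11 = 0.033
Normaliser: 0.0299 + 0.0484 + 0.0575 + 0.033 = 0.1688
P(Condition 1 | x) = 0.0299 / 0.1688 ≈ 0.1771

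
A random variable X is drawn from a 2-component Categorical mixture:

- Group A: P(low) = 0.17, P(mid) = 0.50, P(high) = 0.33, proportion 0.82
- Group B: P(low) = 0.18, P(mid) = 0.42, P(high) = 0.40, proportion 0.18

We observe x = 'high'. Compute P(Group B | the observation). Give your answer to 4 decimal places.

0.2102

P(component k | x) = P(Z=k)·f_k(x) / marginal(x), where marginal(x) = Σ_j P(Z=j)·f_j(x).
Evaluate each component's likelihood at the observed value:
  L_A = P(high | comp) = 0.33
  L_B = P(high | comp) = 0.40
Weight by the priors:
  P(Z=A)·L_A = 0.82 × 0.33 = 0.2706
  P(Z=B)·L_B = 0.18 × 0.4 = 0.072
Marginal: 0.2706 + 0.072 = 0.3426
P(Group B | the observation) ≈ 0.2102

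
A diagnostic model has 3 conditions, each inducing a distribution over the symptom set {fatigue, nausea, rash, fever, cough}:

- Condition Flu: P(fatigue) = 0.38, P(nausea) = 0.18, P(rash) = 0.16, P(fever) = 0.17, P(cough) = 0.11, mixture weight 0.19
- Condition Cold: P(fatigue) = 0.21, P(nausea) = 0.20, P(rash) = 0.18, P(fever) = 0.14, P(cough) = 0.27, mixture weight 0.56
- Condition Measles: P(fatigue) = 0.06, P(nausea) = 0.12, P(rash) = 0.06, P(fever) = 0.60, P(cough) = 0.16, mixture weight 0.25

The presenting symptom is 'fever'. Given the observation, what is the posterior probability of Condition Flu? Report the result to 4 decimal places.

By Bayes' theorem, P(k | x) = π_k f_k(x) / Σ_j π_j f_j(x).
Component likelihoods at x = 'fever':
  p_Flu = P(fever | comp) = 0.17
  p_Cold = P(fever | comp) = 0.14
  p_Measles = P(fever | comp) = 0.60
Multiply by the mixture weights:
  π_Flu·p_Flu = 0.19 × 0.17 = 0.0323
  π_Cold·p_Cold = 0.56 × 0.14 = 0.0784
  π_Measles·p_Measles = 0.25 × 0.6 = 0.15
Sum: 0.0323 + 0.0784 + 0.15 = 0.2607
P(Condition Flu | 'fever') = 0.0323 / 0.2607 ≈ 0.1239

0.1239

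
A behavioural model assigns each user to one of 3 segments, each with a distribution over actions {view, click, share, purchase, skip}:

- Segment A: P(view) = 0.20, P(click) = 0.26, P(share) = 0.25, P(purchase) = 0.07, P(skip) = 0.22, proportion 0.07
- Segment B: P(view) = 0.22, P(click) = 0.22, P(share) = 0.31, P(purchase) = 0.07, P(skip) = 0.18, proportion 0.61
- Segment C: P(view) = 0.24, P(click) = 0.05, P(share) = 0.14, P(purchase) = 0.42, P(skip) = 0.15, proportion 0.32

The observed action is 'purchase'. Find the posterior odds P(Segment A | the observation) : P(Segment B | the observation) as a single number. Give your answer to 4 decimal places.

0.1148

Since P(k|x) ∝ π_k f_k(x), the posterior odds are π_i f_i(x) / (π_j f_j(x)).
Evaluate each component's likelihood at the observed value:
  L_A = P(purchase | comp) = 0.07
  L_B = P(purchase | comp) = 0.07
  L_C = P(purchase | comp) = 0.42
Posterior odds = (π_A·L_A) / (π_B·L_B) = (0.07·0.07) / (0.61·0.07) = 0.0049 / 0.0427 ≈ 0.1148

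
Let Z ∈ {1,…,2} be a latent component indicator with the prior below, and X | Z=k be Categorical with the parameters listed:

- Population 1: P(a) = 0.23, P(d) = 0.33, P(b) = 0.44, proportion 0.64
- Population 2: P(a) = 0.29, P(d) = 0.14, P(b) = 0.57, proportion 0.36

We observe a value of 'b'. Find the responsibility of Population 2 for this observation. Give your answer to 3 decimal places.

0.422

Apply Bayes' rule: the posterior for each component is proportional to its prior times its likelihood at x.
Categorical probabilities:
  p_1 = 0.44
  p_2 = 0.57
Weight by the priors:
  π_1·p_1 = 0.64 × 0.44 = 0.2816
  π_2·p_2 = 0.36 × 0.57 = 0.2052
Denominator: 0.2816 + 0.2052 = 0.4868
P(Population 2 | x) ≈ 0.422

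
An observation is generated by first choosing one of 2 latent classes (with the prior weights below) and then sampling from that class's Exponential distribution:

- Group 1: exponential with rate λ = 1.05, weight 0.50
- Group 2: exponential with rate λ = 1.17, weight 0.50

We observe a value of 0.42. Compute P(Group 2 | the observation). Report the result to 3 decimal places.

0.514

Apply Bayes' rule: the posterior for each component is proportional to its prior times its likelihood at x.
Evaluate each component's likelihood at the observed value:
  p_1 = 0.675562
  p_2 = 0.71577
Prior × likelihood for each component:
  P(Z=1)·p_1 = 0.50 × 0.675562 = 0.337781
  P(Z=2)·p_2 = 0.50 × 0.71577 = 0.357885
Sum: 0.337781 + 0.357885 = 0.695666
P(Group 2 | data) = 0.357885 / 0.695666 ≈ 0.514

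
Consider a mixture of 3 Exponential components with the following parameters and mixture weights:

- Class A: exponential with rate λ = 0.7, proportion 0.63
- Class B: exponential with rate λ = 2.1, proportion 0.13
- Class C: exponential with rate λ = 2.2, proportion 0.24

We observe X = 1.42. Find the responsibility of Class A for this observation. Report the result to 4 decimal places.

Posterior ∝ prior × likelihood, so P(k | x) ∝ π_k f_k(x); normalise over all components.
Exponential densities:
  L_A = 0.7·e^(−0.7·1.42) = 0.7·e^(−0.9940) = 0.259065
  L_B = 2.1·e^(−2.1·1.42) = 2.1·e^(−2.9820) = 0.106452
  L_C = 2.2·e^(−2.2·1.42) = 2.2·e^(−3.1240) = 0.096758
Multiply by the mixture weights:
  π_A·L_A = 0.63 × 0.259065 = 0.163211
  π_B·L_B = 0.13 × 0.106452 = 0.0138387
  π_C·L_C = 0.24 × 0.096758 = 0.0232219
Normaliser: 0.163211 + 0.0138387 + 0.0232219 = 0.200272
P(Class A | x) = 0.163211 / 0.200272 ≈ 0.8149

0.8149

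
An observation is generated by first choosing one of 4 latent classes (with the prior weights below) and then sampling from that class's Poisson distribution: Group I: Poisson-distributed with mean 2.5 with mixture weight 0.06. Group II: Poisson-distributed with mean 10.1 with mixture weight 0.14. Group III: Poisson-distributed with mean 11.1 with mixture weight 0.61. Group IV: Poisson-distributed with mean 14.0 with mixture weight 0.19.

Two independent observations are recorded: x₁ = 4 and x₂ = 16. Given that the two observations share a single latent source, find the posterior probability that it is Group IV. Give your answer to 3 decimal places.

0.072

Apply Bayes' rule: the posterior for each component is proportional to its prior times its likelihood at x.
Since both observations come from the same component, the likelihood for component k is f_k(x₁)·f_k(x₂).
  f_I = [e^(−2.5)·2.5^4/4! = 0.133602] × [9.13449e-09] = 1.22039e-09
  f_II = [e^(−10.1)·10.1^4/4! = 0.0178115] × [0.0230223] = 0.000410061
  f_III = [e^(−11.1)·11.1^4/4! = 0.00955899] × [0.0383601] = 0.000366683
  f_IV = [e^(−14.0)·14.0^4/4! = 0.001331] × [0.0865578] = 0.000115208
Prior × likelihood for each component:
  w_I·f_I = 0.06 × 1.22039e-09 = 7.32231e-11
  w_II·f_II = 0.14 × 0.000410061 = 5.74085e-05
  w_III·f_III = 0.61 × 0.000366683 = 0.000223677
  w_IV·f_IV = 0.19 × 0.000115208 = 2.18896e-05
Normaliser: 7.32231e-11 + 5.74085e-05 + 0.000223677 + 2.18896e-05 = 0.000302975
Responsibility of Group IV: 2.18896e-05 / 0.000302975 ≈ 0.072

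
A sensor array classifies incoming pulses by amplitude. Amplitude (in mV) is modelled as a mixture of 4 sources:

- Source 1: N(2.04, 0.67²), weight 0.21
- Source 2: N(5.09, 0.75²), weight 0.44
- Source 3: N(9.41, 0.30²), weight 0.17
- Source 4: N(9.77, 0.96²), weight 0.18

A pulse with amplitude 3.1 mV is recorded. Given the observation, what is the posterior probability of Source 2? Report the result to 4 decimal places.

P(component k | x) = w_k·f_k(x) / marginal(x), where marginal(x) = Σ_j w_j·f_j(x).
Evaluate each component's likelihood at the observed value:
  f_1 = (1/(0.67·√(2π)))·exp(−(3.1−2.04)²/(2·0.67²)) = 0.595436·exp(-1.25150) = 0.170339
  f_2 = (1/(0.75·√(2π)))·exp(−(3.1−5.09)²/(2·0.75²)) = 0.531923·exp(-3.52009) = 0.0157432
  f_3 = (1/(0.30·√(2π)))·exp(−(3.1−9.41)²/(2·0.30²)) = 1.329808·exp(-221.20056) = 1.14185e-96
  f_4 = (1/(0.96·√(2π)))·exp(−(3.1−9.77)²/(2·0.96²)) = 0.415565·exp(-24.13677) = 1.36827e-11
Multiply by the mixture weights:
  w_1·f_1 = 0.21 × 0.170339 = 0.0357712
  w_2·f_2 = 0.44 × 0.0157432 = 0.00692702
  w_3·f_3 = 0.17 × 1.14185e-96 = 1.94114e-97
  w_4·f_4 = 0.18 × 1.36827e-11 = 2.46288e-12
Denominator: 0.0357712 + 0.00692702 + 1.94114e-97 + 2.46288e-12 = 0.0426982
So the posterior for Source 2 is 0.00692702 / 0.0426982 ≈ 0.1622.

0.1622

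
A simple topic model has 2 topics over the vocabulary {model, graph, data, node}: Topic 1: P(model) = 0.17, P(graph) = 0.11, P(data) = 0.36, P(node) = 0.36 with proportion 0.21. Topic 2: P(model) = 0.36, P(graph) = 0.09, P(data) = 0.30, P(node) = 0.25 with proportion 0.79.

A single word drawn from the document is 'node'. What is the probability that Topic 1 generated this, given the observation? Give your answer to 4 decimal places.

0.2768

Posterior ∝ prior × likelihood, so P(k | x) ∝ π_k f_k(x); normalise over all components.
Component likelihoods at x = 'node':
  L_1 = 0.36
  L_2 = 0.25
Multiply by the mixture weights:
  π_1·L_1 = 0.21 × 0.36 = 0.0756
  π_2·L_2 = 0.79 × 0.25 = 0.1975
Marginal: 0.0756 + 0.1975 = 0.2731
So the posterior for Topic 1 is 0.0756 / 0.2731 ≈ 0.2768.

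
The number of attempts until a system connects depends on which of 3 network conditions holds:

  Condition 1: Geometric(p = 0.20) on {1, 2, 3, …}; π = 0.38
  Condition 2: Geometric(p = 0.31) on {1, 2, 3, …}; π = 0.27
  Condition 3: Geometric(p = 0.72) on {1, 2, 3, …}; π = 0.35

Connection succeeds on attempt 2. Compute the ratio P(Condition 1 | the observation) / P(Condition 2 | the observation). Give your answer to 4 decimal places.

1.0528

The posterior odds equal the prior odds times the likelihood ratio: (π_i/π_j)·(f_i(x)/f_j(x)).
Component likelihoods at x = 2:
  f_1 = 0.20·(1−0.20)^1 = 0.20·0.8 = 0.16
  f_2 = 0.31·(1−0.31)^1 = 0.31·0.69 = 0.2139
  f_3 = 0.72·(1−0.72)^1 = 0.72·0.28 = 0.2016
Odds = (0.38/0.27) × (0.16/0.2139) = 1.40741 × 0.748013 ≈ 1.0528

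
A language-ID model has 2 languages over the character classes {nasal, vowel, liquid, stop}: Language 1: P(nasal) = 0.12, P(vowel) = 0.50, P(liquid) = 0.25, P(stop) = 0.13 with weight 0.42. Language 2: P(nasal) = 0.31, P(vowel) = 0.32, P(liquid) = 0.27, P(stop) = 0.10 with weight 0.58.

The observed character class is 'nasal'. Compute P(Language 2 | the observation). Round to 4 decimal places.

0.7811

By Bayes' theorem, P(k | x) = π_k f_k(x) / Σ_j π_j f_j(x).
Component likelihoods at x = 'nasal':
  f_1 = P(nasal | comp) = 0.12
  f_2 = P(nasal | comp) = 0.31
Unnormalised posteriors:
  π_1·f_1 = 0.42 × 0.12 = 0.0504
  π_2·f_2 = 0.58 × 0.31 = 0.1798
Denominator: 0.0504 + 0.1798 = 0.2302
P(Language 2 | x) = 0.1798 / 0.2302 ≈ 0.7811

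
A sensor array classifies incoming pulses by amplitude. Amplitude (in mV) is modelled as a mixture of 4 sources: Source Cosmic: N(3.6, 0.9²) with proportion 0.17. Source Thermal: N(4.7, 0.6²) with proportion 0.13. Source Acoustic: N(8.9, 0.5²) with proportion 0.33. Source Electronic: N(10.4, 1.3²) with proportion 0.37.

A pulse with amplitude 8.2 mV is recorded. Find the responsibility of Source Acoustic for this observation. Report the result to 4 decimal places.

0.7847

P(component k | x) = w_k·f_k(x) / marginal(x), where marginal(x) = Σ_j w_j·f_j(x).
Normal densities:
  f_Cosmic = (1/(0.9·√(2π)))·exp(−(8.2−3.6)²/(2·0.9²)) = 0.443269·exp(-13.06173) = 9.41957e-07
  f_Thermal = (1/(0.6·√(2π)))·exp(−(8.2−4.7)²/(2·0.6²)) = 0.664904·exp(-17.01389) = 2.71469e-08
  f_Acoustic = (1/(0.5·√(2π)))·exp(−(8.2−8.9)²/(2·0.5²)) = 0.797885·exp(-0.98000) = 0.299455
  f_Electronic = (1/(1.3·√(2π)))·exp(−(8.2−10.4)²/(2·1.3²)) = 0.306879·exp(-1.43195) = 0.0732955
Multiply by the mixture weights:
  w_Cosmic·f_Cosmic = 0.17 × 9.41957e-07 = 1.60133e-07
  w_Thermal·f_Thermal = 0.13 × 2.71469e-08 = 3.5291e-09
  w_Acoustic·f_Acoustic = 0.33 × 0.299455 = 0.0988201
  w_Electronic·f_Electronic = 0.37 × 0.0732955 = 0.0271194
Denominator: 1.60133e-07 + 3.5291e-09 + 0.0988201 + 0.0271194 = 0.12594
So the posterior for Source Acoustic is 0.0988201 / 0.12594 ≈ 0.7847.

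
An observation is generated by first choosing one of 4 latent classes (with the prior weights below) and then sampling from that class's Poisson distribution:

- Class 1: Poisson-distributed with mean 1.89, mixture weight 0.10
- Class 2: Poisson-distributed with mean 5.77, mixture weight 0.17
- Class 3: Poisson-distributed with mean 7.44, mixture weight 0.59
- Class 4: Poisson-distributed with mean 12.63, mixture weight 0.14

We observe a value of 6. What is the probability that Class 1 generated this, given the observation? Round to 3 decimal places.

Posterior ∝ prior × likelihood, so P(k | x) ∝ π_k f_k(x); normalise over all components.
Poisson probabilities:
  L_1 = 0.00956361
  L_2 = 0.159898
  L_3 = 0.138342
  L_4 = 0.018448
Prior × likelihood for each component:
  π_1·L_1 = 0.10 × 0.00956361 = 0.000956361
  π_2·L_2 = 0.17 × 0.159898 = 0.0271827
  π_3·L_3 = 0.59 × 0.138342 = 0.0816218
  π_4·L_4 = 0.14 × 0.018448 = 0.00258271
Marginal: 0.000956361 + 0.0271827 + 0.0816218 + 0.00258271 = 0.112344
P(Class 1 | the observation) ≈ 0.009

0.009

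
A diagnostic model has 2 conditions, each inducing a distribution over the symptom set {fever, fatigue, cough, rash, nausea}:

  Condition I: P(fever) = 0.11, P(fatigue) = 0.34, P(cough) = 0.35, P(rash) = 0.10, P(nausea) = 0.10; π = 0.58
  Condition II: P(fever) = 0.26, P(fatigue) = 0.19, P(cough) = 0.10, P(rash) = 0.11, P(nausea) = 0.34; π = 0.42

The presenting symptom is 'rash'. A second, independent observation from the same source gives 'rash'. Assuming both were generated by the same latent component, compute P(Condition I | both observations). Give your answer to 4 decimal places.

0.5330

Posterior ∝ prior × likelihood, so P(k | x) ∝ P(Z=k) f_k(x); normalise over all components.
Since both observations come from the same component, the likelihood for component k is f_k(x₁)·f_k(x₂).
  f_I = [P(rash | comp) = 0.10] × [0.1] = 0.01
  f_II = [P(rash | comp) = 0.11] × [0.11] = 0.0121
Multiply by the mixture weights:
  P(Z=I)·f_I = 0.58 × 0.01 = 0.0058
  P(Z=II)·f_II = 0.42 × 0.0121 = 0.005082
Denominator: 0.0058 + 0.005082 = 0.010882
P(Condition I | x₁, x₂) ≈ 0.5330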